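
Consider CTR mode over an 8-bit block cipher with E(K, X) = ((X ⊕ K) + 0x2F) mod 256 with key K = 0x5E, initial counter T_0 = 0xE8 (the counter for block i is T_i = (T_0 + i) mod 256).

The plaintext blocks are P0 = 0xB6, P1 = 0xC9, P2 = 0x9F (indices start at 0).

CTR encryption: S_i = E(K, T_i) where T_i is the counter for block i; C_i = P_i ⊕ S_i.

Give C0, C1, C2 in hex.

C0: T = 0xE8, S = E(K, T) = 0xE5; 0xB6 ⊕ 0xE5 = 0x53.
C1: T = 0xE9, S = E(K, T) = 0xE6; 0xC9 ⊕ 0xE6 = 0x2F.
C2: T = 0xEA, S = E(K, T) = 0xE3; 0x9F ⊕ 0xE3 = 0x7C.

C0 = 0x53, C1 = 0x2F, C2 = 0x7C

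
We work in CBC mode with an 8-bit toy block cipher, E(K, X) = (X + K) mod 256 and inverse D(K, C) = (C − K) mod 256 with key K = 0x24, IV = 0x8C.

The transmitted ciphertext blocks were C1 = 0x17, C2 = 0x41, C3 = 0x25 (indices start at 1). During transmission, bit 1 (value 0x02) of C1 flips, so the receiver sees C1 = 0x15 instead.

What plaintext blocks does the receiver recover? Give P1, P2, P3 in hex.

CBC decryption: P_i = D(K, C_i) ⊕ C_{i−1}, with C_{0} = IV.
Only C1 changed, to 0x15. In CBC, a change in C_i garbles P_i and flips the same bit in P_{i+1}. Decrypting the received ciphertext:
P1: D(K, 0x15) = 0xF1; 0xF1 ⊕ 0x8C = 0x7D.
P2: D(K, 0x41) = 0x1D; 0x1D ⊕ 0x15 = 0x08.
P3: D(K, 0x25) = 0x01; 0x01 ⊕ 0x41 = 0x40.
Blocks that differ from the original plaintext: P1, P2.

P1 = 0x7D, P2 = 0x08, P3 = 0x40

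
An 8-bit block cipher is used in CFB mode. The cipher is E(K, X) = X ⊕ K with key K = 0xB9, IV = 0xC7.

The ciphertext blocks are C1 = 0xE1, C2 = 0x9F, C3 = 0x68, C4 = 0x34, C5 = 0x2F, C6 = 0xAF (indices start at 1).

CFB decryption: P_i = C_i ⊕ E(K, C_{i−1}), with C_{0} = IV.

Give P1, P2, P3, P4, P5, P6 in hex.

P1 = 0x9F, P2 = 0xC7, P3 = 0x4E, P4 = 0xE5, P5 = 0xA2, P6 = 0x39

P1: E(K, 0xC7) = 0x7E; 0xE1 ⊕ 0x7E = 0x9F.
P2: E(K, 0xE1) = 0x58; 0x9F ⊕ 0x58 = 0xC7.
P3: E(K, 0x9F) = 0x26; 0x68 ⊕ 0x26 = 0x4E.
P4: E(K, 0x68) = 0xD1; 0x34 ⊕ 0xD1 = 0xE5.
P5: E(K, 0x34) = 0x8D; 0x2F ⊕ 0x8D = 0xA2.
P6: E(K, 0x2F) = 0x96; 0xAF ⊕ 0x96 = 0x39.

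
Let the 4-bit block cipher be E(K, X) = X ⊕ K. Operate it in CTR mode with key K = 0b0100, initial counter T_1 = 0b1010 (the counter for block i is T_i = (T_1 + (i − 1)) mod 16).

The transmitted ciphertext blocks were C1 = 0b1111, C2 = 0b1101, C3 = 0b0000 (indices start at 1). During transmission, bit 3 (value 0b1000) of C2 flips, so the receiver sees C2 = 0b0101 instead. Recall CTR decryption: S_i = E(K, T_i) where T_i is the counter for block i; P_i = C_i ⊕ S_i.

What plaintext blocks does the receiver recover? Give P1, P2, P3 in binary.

Only C2 changed, to 0b0101. In CTR, a change in C_i flips the same bit in P_i only; the keystream is unaffected. Decrypting the received ciphertext:
P1: T = 0b1010, S = E(K, T) = 0b1110; 0b1111 ⊕ 0b1110 = 0b0001.
P2: T = 0b1011, S = E(K, T) = 0b1111; 0b0101 ⊕ 0b1111 = 0b1010.
P3: T = 0b1100, S = E(K, T) = 0b1000; 0b0000 ⊕ 0b1000 = 0b1000.
Blocks that differ from the original plaintext: P2.

P1 = 0b0001, P2 = 0b1010, P3 = 0b1000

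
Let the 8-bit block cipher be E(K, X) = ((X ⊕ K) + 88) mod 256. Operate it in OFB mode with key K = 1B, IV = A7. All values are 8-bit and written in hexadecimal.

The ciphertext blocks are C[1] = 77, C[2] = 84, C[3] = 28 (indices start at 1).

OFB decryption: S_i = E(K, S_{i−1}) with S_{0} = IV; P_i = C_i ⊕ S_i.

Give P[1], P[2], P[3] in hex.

P[1] = 33, P[2] = 63, P[3] = AC

P[1]: S = E(K, A7) = 44; 77 ⊕ 44 = 33.
P[2]: S = E(K, 44) = E7; 84 ⊕ E7 = 63.
P[3]: S = E(K, E7) = 84; 28 ⊕ 84 = AC.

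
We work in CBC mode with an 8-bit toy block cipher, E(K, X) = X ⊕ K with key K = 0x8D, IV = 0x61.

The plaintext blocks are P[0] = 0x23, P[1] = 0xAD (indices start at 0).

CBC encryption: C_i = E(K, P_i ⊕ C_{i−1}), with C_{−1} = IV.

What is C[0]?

C[0]: P[0] ⊕ 0x61 = 0x42; E(K, 0x42) = 0xCF.

C[0] = 0xCF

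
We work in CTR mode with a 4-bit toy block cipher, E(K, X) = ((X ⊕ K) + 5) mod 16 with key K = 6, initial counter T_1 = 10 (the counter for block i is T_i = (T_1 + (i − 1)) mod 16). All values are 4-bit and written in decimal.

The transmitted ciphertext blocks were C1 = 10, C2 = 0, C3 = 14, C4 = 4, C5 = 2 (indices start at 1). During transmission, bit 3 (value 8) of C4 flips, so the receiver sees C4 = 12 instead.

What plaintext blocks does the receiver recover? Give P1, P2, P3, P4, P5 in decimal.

CTR decryption: S_i = E(K, T_i) where T_i is the counter for block i; P_i = C_i ⊕ S_i.
Only C4 changed, to 12. In CTR, a change in C_i flips the same bit in P_i only; the keystream is unaffected. Decrypting the received ciphertext:
P1: T = 10, S = E(K, T) = 1; 10 ⊕ 1 = 11.
P2: T = 11, S = E(K, T) = 2; 0 ⊕ 2 = 2.
P3: T = 12, S = E(K, T) = 15; 14 ⊕ 15 = 1.
P4: T = 13, S = E(K, T) = 0; 12 ⊕ 0 = 12.
P5: T = 14, S = E(K, T) = 13; 2 ⊕ 13 = 15.
Blocks that differ from the original plaintext: P4.

P1 = 11, P2 = 2, P3 = 1, P4 = 12, P5 = 15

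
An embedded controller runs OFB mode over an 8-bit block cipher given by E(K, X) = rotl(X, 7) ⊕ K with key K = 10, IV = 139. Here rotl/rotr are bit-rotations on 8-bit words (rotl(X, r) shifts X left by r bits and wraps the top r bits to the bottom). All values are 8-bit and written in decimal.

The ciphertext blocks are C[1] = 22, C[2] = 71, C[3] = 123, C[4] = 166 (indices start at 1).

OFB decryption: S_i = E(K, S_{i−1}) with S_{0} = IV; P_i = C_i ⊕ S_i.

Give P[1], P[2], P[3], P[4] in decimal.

P[1]: S = E(K, 139) = 207; 22 ⊕ 207 = 217.
P[2]: S = E(K, 207) = 237; 71 ⊕ 237 = 170.
P[3]: S = E(K, 237) = 252; 123 ⊕ 252 = 135.
P[4]: S = E(K, 252) = 116; 166 ⊕ 116 = 210.

P[1] = 217, P[2] = 170, P[3] = 135, P[4] = 210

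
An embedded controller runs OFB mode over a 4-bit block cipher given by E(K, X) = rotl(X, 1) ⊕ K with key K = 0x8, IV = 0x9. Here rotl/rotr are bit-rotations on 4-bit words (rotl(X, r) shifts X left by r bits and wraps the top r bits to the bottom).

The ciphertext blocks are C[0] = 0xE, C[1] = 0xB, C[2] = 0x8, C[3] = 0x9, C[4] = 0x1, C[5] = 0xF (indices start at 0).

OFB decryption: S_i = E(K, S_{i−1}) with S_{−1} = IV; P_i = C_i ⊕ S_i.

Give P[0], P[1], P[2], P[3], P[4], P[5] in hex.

P[0] = 0x5, P[1] = 0x4, P[2] = 0xF, P[3] = 0xF, P[4] = 0x5, P[5] = 0xF

P[0]: S = E(K, 0x9) = 0xB; 0xE ⊕ 0xB = 0x5.
P[1]: S = E(K, 0xB) = 0xF; 0xB ⊕ 0xF = 0x4.
P[2]: S = E(K, 0xF) = 0x7; 0x8 ⊕ 0x7 = 0xF.
P[3]: S = E(K, 0x7) = 0x6; 0x9 ⊕ 0x6 = 0xF.
P[4]: S = E(K, 0x6) = 0x4; 0x1 ⊕ 0x4 = 0x5.
P[5]: S = E(K, 0x4) = 0x0; 0xF ⊕ 0x0 = 0xF.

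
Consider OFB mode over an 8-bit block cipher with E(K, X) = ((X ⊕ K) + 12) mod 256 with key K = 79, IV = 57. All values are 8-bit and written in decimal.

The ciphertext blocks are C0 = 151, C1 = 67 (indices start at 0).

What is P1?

P1 = 154

OFB decryption: S_i = E(K, S_{i−1}) with S_{−1} = IV; P_i = C_i ⊕ S_i.
P0: S = E(K, 57) = 130; 151 ⊕ 130 = 21.
P1: S = E(K, 130) = 217; 67 ⊕ 217 = 154.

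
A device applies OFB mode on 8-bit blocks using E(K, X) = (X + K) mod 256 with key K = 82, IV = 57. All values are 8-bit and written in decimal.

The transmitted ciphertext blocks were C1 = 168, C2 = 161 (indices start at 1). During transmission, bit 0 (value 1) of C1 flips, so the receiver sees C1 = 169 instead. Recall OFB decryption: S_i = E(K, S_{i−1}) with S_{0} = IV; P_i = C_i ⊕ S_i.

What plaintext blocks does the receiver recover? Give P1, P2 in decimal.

P1 = 34, P2 = 124

Only C1 changed, to 169. In OFB, a change in C_i flips the same bit in P_i only; the keystream is unaffected. Decrypting the received ciphertext:
P1: S = E(K, 57) = 139; 169 ⊕ 139 = 34.
P2: S = E(K, 139) = 221; 161 ⊕ 221 = 124.
Blocks that differ from the original plaintext: P1.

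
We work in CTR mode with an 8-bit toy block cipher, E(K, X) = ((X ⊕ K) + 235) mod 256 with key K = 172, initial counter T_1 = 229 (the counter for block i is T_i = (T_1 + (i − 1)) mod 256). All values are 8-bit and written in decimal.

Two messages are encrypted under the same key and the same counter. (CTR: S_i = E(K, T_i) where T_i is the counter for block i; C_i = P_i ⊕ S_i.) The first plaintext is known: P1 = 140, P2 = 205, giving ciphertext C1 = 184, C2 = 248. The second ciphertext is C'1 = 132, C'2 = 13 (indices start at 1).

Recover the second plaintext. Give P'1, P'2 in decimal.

P'1 = 176, P'2 = 56

In CTR with a reused counter, both messages share the same keystream S_i, so C_i ⊕ C'_i = P_i ⊕ P'_i and thus P'_i = P_i ⊕ C_i ⊕ C'_i.
P'1: 140 ⊕ 184 ⊕ 132 = 176.
P'2: 205 ⊕ 248 ⊕ 13 = 56.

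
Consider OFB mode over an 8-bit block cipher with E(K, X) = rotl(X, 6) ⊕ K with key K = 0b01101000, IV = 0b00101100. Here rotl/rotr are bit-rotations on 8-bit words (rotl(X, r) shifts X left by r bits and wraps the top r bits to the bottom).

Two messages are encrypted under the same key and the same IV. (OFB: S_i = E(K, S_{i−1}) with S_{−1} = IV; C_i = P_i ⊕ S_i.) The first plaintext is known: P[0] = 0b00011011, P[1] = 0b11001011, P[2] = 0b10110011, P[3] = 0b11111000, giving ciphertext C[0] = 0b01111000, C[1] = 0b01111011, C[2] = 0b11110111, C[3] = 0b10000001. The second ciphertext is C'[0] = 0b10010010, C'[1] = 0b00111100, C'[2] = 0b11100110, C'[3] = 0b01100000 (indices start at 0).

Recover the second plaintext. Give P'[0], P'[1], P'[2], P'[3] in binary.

In OFB with a reused IV, both messages share the same keystream S_i, so C_i ⊕ C'_i = P_i ⊕ P'_i and thus P'_i = P_i ⊕ C_i ⊕ C'_i.
P'[0]: 0b00011011 ⊕ 0b01111000 ⊕ 0b10010010 = 0b11110001.
P'[1]: 0b11001011 ⊕ 0b01111011 ⊕ 0b00111100 = 0b10001100.
P'[2]: 0b10110011 ⊕ 0b11110111 ⊕ 0b11100110 = 0b10100010.
P'[3]: 0b11111000 ⊕ 0b10000001 ⊕ 0b01100000 = 0b00011001.

P'[0] = 0b11110001, P'[1] = 0b10001100, P'[2] = 0b10100010, P'[3] = 0b00011001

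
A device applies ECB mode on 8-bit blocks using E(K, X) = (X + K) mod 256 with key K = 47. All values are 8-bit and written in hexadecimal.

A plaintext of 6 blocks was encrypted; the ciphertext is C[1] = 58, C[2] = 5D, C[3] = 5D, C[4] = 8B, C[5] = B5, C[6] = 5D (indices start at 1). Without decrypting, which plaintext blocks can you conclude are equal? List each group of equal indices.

P[2] = P[3] = P[6]

ECB encrypts each block independently with the same key, so equal ciphertext blocks imply equal plaintext blocks.
C[2] = C[3] = C[6] = 5D, so P[2] = P[3] = P[6].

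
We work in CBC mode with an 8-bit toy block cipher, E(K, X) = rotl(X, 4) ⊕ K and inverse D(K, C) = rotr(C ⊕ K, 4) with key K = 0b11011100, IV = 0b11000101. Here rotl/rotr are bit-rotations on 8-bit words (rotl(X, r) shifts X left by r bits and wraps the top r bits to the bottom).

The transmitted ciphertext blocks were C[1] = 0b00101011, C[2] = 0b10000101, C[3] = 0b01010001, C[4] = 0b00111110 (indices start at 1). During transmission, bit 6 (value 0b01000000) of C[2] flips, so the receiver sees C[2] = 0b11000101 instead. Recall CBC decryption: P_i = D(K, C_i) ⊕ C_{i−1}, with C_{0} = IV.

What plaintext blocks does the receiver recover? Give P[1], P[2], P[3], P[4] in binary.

Only C[2] changed, to 0b11000101. In CBC, a change in C_i garbles P_i and flips the same bit in P_{i+1}. Decrypting the received ciphertext:
P[1]: D(K, 0b00101011) = 0b01111111; 0b01111111 ⊕ 0b11000101 = 0b10111010.
P[2]: D(K, 0b11000101) = 0b10010001; 0b10010001 ⊕ 0b00101011 = 0b10111010.
P[3]: D(K, 0b01010001) = 0b11011000; 0b11011000 ⊕ 0b11000101 = 0b00011101.
P[4]: D(K, 0b00111110) = 0b00101110; 0b00101110 ⊕ 0b01010001 = 0b01111111.
Blocks that differ from the original plaintext: P[2], P[3].

P[1] = 0b10111010, P[2] = 0b10111010, P[3] = 0b00011101, P[4] = 0b01111111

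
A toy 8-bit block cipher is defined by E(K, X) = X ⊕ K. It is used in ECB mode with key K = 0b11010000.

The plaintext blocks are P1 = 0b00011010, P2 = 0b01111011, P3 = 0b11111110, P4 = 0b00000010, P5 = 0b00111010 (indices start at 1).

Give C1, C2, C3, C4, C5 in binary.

ECB encryption: C_i = E(K, P_i).
C1: E(K, 0b00011010) = 0b11001010.
C2: E(K, 0b01111011) = 0b10101011.
C3: E(K, 0b11111110) = 0b00101110.
C4: E(K, 0b00000010) = 0b11010010.
C5: E(K, 0b00111010) = 0b11101010.

C1 = 0b11001010, C2 = 0b10101011, C3 = 0b00101110, C4 = 0b11010010, C5 = 0b11101010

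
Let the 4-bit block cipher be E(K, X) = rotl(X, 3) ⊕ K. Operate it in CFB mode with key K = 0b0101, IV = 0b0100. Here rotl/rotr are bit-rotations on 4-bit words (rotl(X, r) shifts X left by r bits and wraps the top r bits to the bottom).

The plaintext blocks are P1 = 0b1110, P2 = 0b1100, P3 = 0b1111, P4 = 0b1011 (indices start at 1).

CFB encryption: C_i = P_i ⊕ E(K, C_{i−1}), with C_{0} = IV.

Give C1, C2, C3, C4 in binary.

C1 = 0b1001, C2 = 0b0101, C3 = 0b0000, C4 = 0b1110

C1: E(K, 0b0100) = 0b0111; 0b1110 ⊕ 0b0111 = 0b1001.
C2: E(K, 0b1001) = 0b1001; 0b1100 ⊕ 0b1001 = 0b0101.
C3: E(K, 0b0101) = 0b1111; 0b1111 ⊕ 0b1111 = 0b0000.
C4: E(K, 0b0000) = 0b0101; 0b1011 ⊕ 0b0101 = 0b1110.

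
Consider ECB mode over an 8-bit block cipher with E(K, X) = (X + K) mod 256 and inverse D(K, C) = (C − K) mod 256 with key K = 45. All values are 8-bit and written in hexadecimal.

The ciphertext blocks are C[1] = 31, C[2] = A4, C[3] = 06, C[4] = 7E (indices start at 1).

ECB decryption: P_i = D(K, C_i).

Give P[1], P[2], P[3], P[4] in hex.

P[1]: D(K, 31) = EC.
P[2]: D(K, A4) = 5F.
P[3]: D(K, 06) = C1.
P[4]: D(K, 7E) = 39.

P[1] = EC, P[2] = 5F, P[3] = C1, P[4] = 39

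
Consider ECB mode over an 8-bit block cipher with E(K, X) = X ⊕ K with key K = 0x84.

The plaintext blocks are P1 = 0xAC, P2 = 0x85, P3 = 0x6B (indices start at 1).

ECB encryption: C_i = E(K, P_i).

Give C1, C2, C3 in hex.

C1: E(K, 0xAC) = 0x28.
C2: E(K, 0x85) = 0x01.
C3: E(K, 0x6B) = 0xEF.

C1 = 0x28, C2 = 0x01, C3 = 0xEF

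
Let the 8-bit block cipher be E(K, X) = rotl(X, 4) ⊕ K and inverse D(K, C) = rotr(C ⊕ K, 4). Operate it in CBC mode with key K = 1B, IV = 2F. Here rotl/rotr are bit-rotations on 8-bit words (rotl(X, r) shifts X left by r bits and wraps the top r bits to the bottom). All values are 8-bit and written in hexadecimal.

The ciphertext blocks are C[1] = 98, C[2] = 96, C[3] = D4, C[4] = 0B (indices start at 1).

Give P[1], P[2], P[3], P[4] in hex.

P[1] = 17, P[2] = 40, P[3] = 6A, P[4] = D5

CBC decryption: P_i = D(K, C_i) ⊕ C_{i−1}, with C_{0} = IV.
P[1]: D(K, 98) = 38; 38 ⊕ 2F = 17.
P[2]: D(K, 96) = D8; D8 ⊕ 98 = 40.
P[3]: D(K, D4) = FC; FC ⊕ 96 = 6A.
P[4]: D(K, 0B) = 01; 01 ⊕ D4 = D5.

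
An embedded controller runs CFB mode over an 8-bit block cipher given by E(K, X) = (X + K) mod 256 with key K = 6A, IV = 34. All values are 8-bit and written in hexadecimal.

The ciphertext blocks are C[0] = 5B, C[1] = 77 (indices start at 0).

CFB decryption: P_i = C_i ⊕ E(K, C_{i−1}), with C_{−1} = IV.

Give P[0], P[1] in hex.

P[0]: E(K, 34) = 9E; 5B ⊕ 9E = C5.
P[1]: E(K, 5B) = C5; 77 ⊕ C5 = B2.

P[0] = C5, P[1] = B2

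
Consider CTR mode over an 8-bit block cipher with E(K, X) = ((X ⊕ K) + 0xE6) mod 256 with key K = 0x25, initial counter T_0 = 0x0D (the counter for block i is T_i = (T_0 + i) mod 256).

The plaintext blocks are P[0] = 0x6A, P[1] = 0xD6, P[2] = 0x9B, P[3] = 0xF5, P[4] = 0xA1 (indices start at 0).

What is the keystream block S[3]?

0x1B

CTR encryption: S_i = E(K, T_i) where T_i is the counter for block i; C_i = P_i ⊕ S_i.
C[0]: T = 0x0D, S = E(K, T) = 0x0E; 0x6A ⊕ 0x0E = 0x64.
C[1]: T = 0x0E, S = E(K, T) = 0x11; 0xD6 ⊕ 0x11 = 0xC7.
C[2]: T = 0x0F, S = E(K, T) = 0x10; 0x9B ⊕ 0x10 = 0x8B.
C[3]: T = 0x10, S = E(K, T) = 0x1B; 0xF5 ⊕ 0x1B = 0xEE.
So S[3] = 0x1B.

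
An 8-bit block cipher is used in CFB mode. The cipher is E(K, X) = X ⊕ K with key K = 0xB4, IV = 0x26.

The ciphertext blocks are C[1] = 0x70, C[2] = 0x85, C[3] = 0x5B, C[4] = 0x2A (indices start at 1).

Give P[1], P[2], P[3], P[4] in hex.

P[1] = 0xE2, P[2] = 0x41, P[3] = 0x6A, P[4] = 0xC5

CFB decryption: P_i = C_i ⊕ E(K, C_{i−1}), with C_{0} = IV.
P[1]: E(K, 0x26) = 0x92; 0x70 ⊕ 0x92 = 0xE2.
P[2]: E(K, 0x70) = 0xC4; 0x85 ⊕ 0xC4 = 0x41.
P[3]: E(K, 0x85) = 0x31; 0x5B ⊕ 0x31 = 0x6A.
P[4]: E(K, 0x5B) = 0xEF; 0x2A ⊕ 0xEF = 0xC5.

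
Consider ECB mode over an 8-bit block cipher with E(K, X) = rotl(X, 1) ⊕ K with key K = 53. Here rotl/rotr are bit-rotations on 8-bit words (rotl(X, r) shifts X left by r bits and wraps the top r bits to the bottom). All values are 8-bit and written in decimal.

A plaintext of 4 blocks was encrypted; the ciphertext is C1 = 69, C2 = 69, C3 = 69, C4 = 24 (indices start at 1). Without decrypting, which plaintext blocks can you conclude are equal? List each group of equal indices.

ECB encrypts each block independently with the same key, so equal ciphertext blocks imply equal plaintext blocks.
C1 = C2 = C3 = 69, so P1 = P2 = P3.

P1 = P2 = P3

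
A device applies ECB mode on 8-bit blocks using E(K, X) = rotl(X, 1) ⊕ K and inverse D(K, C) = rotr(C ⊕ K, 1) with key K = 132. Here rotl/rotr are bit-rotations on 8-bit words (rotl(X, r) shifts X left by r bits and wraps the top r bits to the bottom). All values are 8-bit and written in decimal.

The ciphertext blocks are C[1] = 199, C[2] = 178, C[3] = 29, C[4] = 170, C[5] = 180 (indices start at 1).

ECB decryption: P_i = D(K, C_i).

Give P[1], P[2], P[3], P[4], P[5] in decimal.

P[1]: D(K, 199) = 161.
P[2]: D(K, 178) = 27.
P[3]: D(K, 29) = 204.
P[4]: D(K, 170) = 23.
P[5]: D(K, 180) = 24.

P[1] = 161, P[2] = 27, P[3] = 204, P[4] = 23, P[5] = 24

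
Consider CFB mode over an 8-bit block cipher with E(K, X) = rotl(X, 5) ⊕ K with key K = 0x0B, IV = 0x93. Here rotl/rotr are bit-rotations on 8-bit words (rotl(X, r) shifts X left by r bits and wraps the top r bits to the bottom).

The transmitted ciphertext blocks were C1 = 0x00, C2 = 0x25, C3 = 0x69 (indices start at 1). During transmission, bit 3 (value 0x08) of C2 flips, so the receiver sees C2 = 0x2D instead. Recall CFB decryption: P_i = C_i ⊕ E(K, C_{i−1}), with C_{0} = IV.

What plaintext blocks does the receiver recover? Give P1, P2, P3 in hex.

P1 = 0x79, P2 = 0x26, P3 = 0xC7

Only C2 changed, to 0x2D. In CFB, a change in C_i flips the same bit in P_i and garbles P_{i+1}. Decrypting the received ciphertext:
P1: E(K, 0x93) = 0x79; 0x00 ⊕ 0x79 = 0x79.
P2: E(K, 0x00) = 0x0B; 0x2D ⊕ 0x0B = 0x26.
P3: E(K, 0x2D) = 0xAE; 0x69 ⊕ 0xAE = 0xC7.
Blocks that differ from the original plaintext: P2, P3.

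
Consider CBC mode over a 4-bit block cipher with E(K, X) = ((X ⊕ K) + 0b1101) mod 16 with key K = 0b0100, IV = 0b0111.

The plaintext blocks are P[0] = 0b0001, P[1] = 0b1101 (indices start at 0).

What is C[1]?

C[1] = 0b0011

CBC encryption: C_i = E(K, P_i ⊕ C_{i−1}), with C_{−1} = IV.
C[0]: P[0] ⊕ 0b0111 = 0b0110; E(K, 0b0110) = 0b1111.
C[1]: P[1] ⊕ 0b1111 = 0b0010; E(K, 0b0010) = 0b0011.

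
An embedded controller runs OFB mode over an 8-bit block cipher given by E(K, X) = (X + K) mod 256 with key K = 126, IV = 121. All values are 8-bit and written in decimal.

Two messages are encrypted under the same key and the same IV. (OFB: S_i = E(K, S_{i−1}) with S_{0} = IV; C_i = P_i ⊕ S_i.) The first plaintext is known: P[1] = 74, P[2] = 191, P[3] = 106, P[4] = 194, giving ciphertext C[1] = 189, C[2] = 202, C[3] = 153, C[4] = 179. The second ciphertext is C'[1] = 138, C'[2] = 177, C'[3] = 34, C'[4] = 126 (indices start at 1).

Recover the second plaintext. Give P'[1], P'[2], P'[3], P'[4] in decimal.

In OFB with a reused IV, both messages share the same keystream S_i, so C_i ⊕ C'_i = P_i ⊕ P'_i and thus P'_i = P_i ⊕ C_i ⊕ C'_i.
P'[1]: 74 ⊕ 189 ⊕ 138 = 125.
P'[2]: 191 ⊕ 202 ⊕ 177 = 196.
P'[3]: 106 ⊕ 153 ⊕ 34 = 209.
P'[4]: 194 ⊕ 179 ⊕ 126 = 15.

P'[1] = 125, P'[2] = 196, P'[3] = 209, P'[4] = 15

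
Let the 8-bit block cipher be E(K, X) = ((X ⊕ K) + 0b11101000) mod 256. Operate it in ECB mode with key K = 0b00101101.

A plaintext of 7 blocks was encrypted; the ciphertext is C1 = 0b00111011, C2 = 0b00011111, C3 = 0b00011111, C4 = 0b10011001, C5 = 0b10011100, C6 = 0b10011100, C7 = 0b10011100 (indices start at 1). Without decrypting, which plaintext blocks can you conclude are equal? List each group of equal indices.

P2 = P3; P5 = P6 = P7

ECB encrypts each block independently with the same key, so equal ciphertext blocks imply equal plaintext blocks.
C2 = C3 = 0b00011111, so P2 = P3.
C5 = C6 = C7 = 0b10011100, so P5 = P6 = P7.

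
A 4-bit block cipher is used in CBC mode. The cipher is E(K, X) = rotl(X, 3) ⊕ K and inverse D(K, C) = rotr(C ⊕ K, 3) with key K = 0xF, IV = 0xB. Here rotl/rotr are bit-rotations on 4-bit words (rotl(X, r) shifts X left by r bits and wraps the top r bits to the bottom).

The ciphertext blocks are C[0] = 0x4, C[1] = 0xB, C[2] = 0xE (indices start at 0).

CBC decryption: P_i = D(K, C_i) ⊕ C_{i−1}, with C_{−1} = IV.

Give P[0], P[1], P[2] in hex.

P[0] = 0xC, P[1] = 0xC, P[2] = 0x9

P[0]: D(K, 0x4) = 0x7; 0x7 ⊕ 0xB = 0xC.
P[1]: D(K, 0xB) = 0x8; 0x8 ⊕ 0x4 = 0xC.
P[2]: D(K, 0xE) = 0x2; 0x2 ⊕ 0xB = 0x9.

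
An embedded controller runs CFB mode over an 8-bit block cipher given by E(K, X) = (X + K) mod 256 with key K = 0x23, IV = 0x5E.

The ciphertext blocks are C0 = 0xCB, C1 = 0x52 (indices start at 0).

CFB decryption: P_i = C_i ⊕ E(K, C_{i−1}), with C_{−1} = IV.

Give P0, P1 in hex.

P0: E(K, 0x5E) = 0x81; 0xCB ⊕ 0x81 = 0x4A.
P1: E(K, 0xCB) = 0xEE; 0x52 ⊕ 0xEE = 0xBC.

P0 = 0x4A, P1 = 0xBC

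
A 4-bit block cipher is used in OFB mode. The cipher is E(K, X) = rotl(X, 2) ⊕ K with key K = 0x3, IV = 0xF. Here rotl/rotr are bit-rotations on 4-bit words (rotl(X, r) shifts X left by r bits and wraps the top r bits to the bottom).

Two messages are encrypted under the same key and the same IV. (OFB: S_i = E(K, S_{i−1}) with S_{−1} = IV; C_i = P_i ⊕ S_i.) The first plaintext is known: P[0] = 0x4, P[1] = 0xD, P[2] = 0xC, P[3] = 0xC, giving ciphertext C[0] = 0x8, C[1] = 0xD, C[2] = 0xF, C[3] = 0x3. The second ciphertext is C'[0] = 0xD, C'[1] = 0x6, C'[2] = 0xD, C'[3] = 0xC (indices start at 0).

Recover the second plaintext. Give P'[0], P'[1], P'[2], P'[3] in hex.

In OFB with a reused IV, both messages share the same keystream S_i, so C_i ⊕ C'_i = P_i ⊕ P'_i and thus P'_i = P_i ⊕ C_i ⊕ C'_i.
P'[0]: 0x4 ⊕ 0x8 ⊕ 0xD = 0x1.
P'[1]: 0xD ⊕ 0xD ⊕ 0x6 = 0x6.
P'[2]: 0xC ⊕ 0xF ⊕ 0xD = 0xE.
P'[3]: 0xC ⊕ 0x3 ⊕ 0xC = 0x3.

P'[0] = 0x1, P'[1] = 0x6, P'[2] = 0xE, P'[3] = 0x3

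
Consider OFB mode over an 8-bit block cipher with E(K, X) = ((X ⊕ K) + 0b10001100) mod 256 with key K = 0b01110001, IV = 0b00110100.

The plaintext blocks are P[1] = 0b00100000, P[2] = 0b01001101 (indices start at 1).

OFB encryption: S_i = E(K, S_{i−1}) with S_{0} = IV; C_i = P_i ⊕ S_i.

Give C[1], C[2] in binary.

C[1] = 0b11110001, C[2] = 0b01100001

C[1]: S = E(K, 0b00110100) = 0b11010001; 0b00100000 ⊕ 0b11010001 = 0b11110001.
C[2]: S = E(K, 0b11010001) = 0b00101100; 0b01001101 ⊕ 0b00101100 = 0b01100001.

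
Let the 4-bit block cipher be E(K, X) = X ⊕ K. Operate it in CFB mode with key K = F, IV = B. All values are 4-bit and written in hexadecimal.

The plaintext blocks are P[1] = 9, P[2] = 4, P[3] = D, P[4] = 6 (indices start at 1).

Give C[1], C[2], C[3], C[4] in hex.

CFB encryption: C_i = P_i ⊕ E(K, C_{i−1}), with C_{0} = IV.
C[1]: E(K, B) = 4; 9 ⊕ 4 = D.
C[2]: E(K, D) = 2; 4 ⊕ 2 = 6.
C[3]: E(K, 6) = 9; D ⊕ 9 = 4.
C[4]: E(K, 4) = B; 6 ⊕ B = D.

C[1] = D, C[2] = 6, C[3] = 4, C[4] = D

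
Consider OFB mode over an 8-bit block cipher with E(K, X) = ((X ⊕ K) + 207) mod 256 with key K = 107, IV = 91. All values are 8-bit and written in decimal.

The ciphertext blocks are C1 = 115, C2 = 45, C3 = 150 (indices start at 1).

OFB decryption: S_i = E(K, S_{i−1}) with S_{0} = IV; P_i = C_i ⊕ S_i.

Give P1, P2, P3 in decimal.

P1 = 140, P2 = 78, P3 = 65

P1: S = E(K, 91) = 255; 115 ⊕ 255 = 140.
P2: S = E(K, 255) = 99; 45 ⊕ 99 = 78.
P3: S = E(K, 99) = 215; 150 ⊕ 215 = 65.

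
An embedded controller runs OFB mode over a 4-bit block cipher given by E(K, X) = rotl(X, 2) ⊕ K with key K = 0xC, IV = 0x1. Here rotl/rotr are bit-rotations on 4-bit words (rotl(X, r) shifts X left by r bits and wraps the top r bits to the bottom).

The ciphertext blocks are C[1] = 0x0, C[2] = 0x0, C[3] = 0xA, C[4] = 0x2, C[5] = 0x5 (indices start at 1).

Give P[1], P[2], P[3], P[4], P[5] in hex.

OFB decryption: S_i = E(K, S_{i−1}) with S_{0} = IV; P_i = C_i ⊕ S_i.
P[1]: S = E(K, 0x1) = 0x8; 0x0 ⊕ 0x8 = 0x8.
P[2]: S = E(K, 0x8) = 0xE; 0x0 ⊕ 0xE = 0xE.
P[3]: S = E(K, 0xE) = 0x7; 0xA ⊕ 0x7 = 0xD.
P[4]: S = E(K, 0x7) = 0x1; 0x2 ⊕ 0x1 = 0x3.
P[5]: S = E(K, 0x1) = 0x8; 0x5 ⊕ 0x8 = 0xD.

P[1] = 0x8, P[2] = 0xE, P[3] = 0xD, P[4] = 0x3, P[5] = 0xD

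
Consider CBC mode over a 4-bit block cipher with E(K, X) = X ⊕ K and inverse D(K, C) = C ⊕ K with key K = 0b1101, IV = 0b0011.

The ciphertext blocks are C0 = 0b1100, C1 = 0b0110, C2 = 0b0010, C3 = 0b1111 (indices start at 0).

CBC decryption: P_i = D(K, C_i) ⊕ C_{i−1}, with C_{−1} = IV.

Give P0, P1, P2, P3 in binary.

P0: D(K, 0b1100) = 0b0001; 0b0001 ⊕ 0b0011 = 0b0010.
P1: D(K, 0b0110) = 0b1011; 0b1011 ⊕ 0b1100 = 0b0111.
P2: D(K, 0b0010) = 0b1111; 0b1111 ⊕ 0b0110 = 0b1001.
P3: D(K, 0b1111) = 0b0010; 0b0010 ⊕ 0b0010 = 0b0000.

P0 = 0b0010, P1 = 0b0111, P2 = 0b1001, P3 = 0b0000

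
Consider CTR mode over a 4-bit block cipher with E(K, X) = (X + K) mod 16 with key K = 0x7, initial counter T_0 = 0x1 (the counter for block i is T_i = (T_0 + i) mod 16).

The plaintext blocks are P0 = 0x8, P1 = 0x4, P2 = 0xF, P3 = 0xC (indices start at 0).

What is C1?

CTR encryption: S_i = E(K, T_i) where T_i is the counter for block i; C_i = P_i ⊕ S_i.
C0: T = 0x1, S = E(K, T) = 0x8; 0x8 ⊕ 0x8 = 0x0.
C1: T = 0x2, S = E(K, T) = 0x9; 0x4 ⊕ 0x9 = 0xD.

C1 = 0xD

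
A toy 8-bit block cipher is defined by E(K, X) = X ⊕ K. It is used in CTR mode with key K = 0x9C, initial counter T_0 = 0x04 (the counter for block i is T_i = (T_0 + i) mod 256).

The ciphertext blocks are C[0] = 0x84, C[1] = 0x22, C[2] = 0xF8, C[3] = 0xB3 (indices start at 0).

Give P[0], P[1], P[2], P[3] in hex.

CTR decryption: S_i = E(K, T_i) where T_i is the counter for block i; P_i = C_i ⊕ S_i.
P[0]: T = 0x04, S = E(K, T) = 0x98; 0x84 ⊕ 0x98 = 0x1C.
P[1]: T = 0x05, S = E(K, T) = 0x99; 0x22 ⊕ 0x99 = 0xBB.
P[2]: T = 0x06, S = E(K, T) = 0x9A; 0xF8 ⊕ 0x9A = 0x62.
P[3]: T = 0x07, S = E(K, T) = 0x9B; 0xB3 ⊕ 0x9B = 0x28.

P[0] = 0x1C, P[1] = 0xBB, P[2] = 0x62, P[3] = 0x28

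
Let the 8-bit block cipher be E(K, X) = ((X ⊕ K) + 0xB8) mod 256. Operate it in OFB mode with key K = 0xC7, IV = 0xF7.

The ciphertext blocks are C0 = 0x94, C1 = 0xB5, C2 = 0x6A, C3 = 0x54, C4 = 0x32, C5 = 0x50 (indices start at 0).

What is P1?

OFB decryption: S_i = E(K, S_{i−1}) with S_{−1} = IV; P_i = C_i ⊕ S_i.
P0: S = E(K, 0xF7) = 0xE8; 0x94 ⊕ 0xE8 = 0x7C.
P1: S = E(K, 0xE8) = 0xE7; 0xB5 ⊕ 0xE7 = 0x52.

P1 = 0x52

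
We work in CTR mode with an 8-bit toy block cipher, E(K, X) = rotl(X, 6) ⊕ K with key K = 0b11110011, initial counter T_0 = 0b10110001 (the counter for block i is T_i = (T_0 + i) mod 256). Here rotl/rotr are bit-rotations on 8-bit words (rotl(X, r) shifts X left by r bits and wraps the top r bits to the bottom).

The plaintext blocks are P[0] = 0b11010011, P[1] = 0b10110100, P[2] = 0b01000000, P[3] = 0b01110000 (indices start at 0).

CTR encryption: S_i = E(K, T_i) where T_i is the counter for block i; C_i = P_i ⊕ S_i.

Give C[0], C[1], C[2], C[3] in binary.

C[0]: T = 0b10110001, S = E(K, T) = 0b10011111; 0b11010011 ⊕ 0b10011111 = 0b01001100.
C[1]: T = 0b10110010, S = E(K, T) = 0b01011111; 0b10110100 ⊕ 0b01011111 = 0b11101011.
C[2]: T = 0b10110011, S = E(K, T) = 0b00011111; 0b01000000 ⊕ 0b00011111 = 0b01011111.
C[3]: T = 0b10110100, S = E(K, T) = 0b11011110; 0b01110000 ⊕ 0b11011110 = 0b10101110.

C[0] = 0b01001100, C[1] = 0b11101011, C[2] = 0b01011111, C[3] = 0b10101110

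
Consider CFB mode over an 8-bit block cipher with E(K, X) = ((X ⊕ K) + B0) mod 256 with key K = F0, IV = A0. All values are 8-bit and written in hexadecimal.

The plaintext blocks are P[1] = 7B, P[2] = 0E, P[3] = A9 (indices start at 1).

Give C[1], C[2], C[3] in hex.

CFB encryption: C_i = P_i ⊕ E(K, C_{i−1}), with C_{0} = IV.
C[1]: E(K, A0) = 00; 7B ⊕ 00 = 7B.
C[2]: E(K, 7B) = 3B; 0E ⊕ 3B = 35.
C[3]: E(K, 35) = 75; A9 ⊕ 75 = DC.

C[1] = 7B, C[2] = 35, C[3] = DC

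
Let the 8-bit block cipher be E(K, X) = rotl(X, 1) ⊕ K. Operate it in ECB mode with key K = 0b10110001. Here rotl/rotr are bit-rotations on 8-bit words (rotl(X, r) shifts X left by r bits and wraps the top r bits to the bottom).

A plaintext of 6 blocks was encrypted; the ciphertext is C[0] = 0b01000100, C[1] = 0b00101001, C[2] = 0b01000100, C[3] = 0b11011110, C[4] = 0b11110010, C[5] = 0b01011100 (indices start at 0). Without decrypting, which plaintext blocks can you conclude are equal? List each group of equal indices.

ECB encrypts each block independently with the same key, so equal ciphertext blocks imply equal plaintext blocks.
C[0] = C[2] = 0b01000100, so P[0] = P[2].

P[0] = P[2]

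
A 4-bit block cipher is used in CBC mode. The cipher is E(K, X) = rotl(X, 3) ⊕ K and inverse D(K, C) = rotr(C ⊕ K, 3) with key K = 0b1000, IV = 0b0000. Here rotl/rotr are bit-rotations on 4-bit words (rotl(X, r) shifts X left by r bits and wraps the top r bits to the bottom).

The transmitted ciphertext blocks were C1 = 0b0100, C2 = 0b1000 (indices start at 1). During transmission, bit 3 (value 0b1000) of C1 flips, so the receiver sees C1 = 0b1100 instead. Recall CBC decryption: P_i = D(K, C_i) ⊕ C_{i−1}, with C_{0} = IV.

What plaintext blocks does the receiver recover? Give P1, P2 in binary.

Only C1 changed, to 0b1100. In CBC, a change in C_i garbles P_i and flips the same bit in P_{i+1}. Decrypting the received ciphertext:
P1: D(K, 0b1100) = 0b1000; 0b1000 ⊕ 0b0000 = 0b1000.
P2: D(K, 0b1000) = 0b0000; 0b0000 ⊕ 0b1100 = 0b1100.
Blocks that differ from the original plaintext: P1, P2.

P1 = 0b1000, P2 = 0b1100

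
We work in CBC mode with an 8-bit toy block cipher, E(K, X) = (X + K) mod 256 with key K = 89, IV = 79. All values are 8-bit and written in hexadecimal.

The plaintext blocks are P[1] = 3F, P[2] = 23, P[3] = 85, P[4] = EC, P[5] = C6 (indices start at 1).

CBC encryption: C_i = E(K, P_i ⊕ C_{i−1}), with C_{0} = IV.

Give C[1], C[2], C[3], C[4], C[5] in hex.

C[1] = CF, C[2] = 75, C[3] = 79, C[4] = 1E, C[5] = 61

C[1]: P[1] ⊕ 79 = 46; E(K, 46) = CF.
C[2]: P[2] ⊕ CF = EC; E(K, EC) = 75.
C[3]: P[3] ⊕ 75 = F0; E(K, F0) = 79.
C[4]: P[4] ⊕ 79 = 95; E(K, 95) = 1E.
C[5]: P[5] ⊕ 1E = D8; E(K, D8) = 61.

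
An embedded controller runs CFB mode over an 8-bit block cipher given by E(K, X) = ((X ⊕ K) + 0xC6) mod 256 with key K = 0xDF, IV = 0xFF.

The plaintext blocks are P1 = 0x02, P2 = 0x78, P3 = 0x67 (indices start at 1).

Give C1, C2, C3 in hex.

C1 = 0xE4, C2 = 0x79, C3 = 0x0B

CFB encryption: C_i = P_i ⊕ E(K, C_{i−1}), with C_{0} = IV.
C1: E(K, 0xFF) = 0xE6; 0x02 ⊕ 0xE6 = 0xE4.
C2: E(K, 0xE4) = 0x01; 0x78 ⊕ 0x01 = 0x79.
C3: E(K, 0x79) = 0x6C; 0x67 ⊕ 0x6C = 0x0B.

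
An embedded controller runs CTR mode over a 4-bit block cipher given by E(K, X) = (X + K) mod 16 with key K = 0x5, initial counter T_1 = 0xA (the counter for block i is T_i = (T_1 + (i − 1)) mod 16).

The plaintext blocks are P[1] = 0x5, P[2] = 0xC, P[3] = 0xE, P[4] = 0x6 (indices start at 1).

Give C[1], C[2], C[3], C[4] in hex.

CTR encryption: S_i = E(K, T_i) where T_i is the counter for block i; C_i = P_i ⊕ S_i.
C[1]: T = 0xA, S = E(K, T) = 0xF; 0x5 ⊕ 0xF = 0xA.
C[2]: T = 0xB, S = E(K, T) = 0x0; 0xC ⊕ 0x0 = 0xC.
C[3]: T = 0xC, S = E(K, T) = 0x1; 0xE ⊕ 0x1 = 0xF.
C[4]: T = 0xD, S = E(K, T) = 0x2; 0x6 ⊕ 0x2 = 0x4.

C[1] = 0xA, C[2] = 0xC, C[3] = 0xF, C[4] = 0x4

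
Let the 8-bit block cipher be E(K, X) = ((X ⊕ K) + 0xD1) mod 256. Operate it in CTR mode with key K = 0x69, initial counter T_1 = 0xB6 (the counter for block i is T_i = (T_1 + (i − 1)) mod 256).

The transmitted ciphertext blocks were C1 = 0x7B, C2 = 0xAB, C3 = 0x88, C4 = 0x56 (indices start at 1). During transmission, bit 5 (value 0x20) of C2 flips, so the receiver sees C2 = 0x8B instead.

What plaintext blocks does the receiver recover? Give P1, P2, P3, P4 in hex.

P1 = 0xCB, P2 = 0x24, P3 = 0x2A, P4 = 0xF7

CTR decryption: S_i = E(K, T_i) where T_i is the counter for block i; P_i = C_i ⊕ S_i.
Only C2 changed, to 0x8B. In CTR, a change in C_i flips the same bit in P_i only; the keystream is unaffected. Decrypting the received ciphertext:
P1: T = 0xB6, S = E(K, T) = 0xB0; 0x7B ⊕ 0xB0 = 0xCB.
P2: T = 0xB7, S = E(K, T) = 0xAF; 0x8B ⊕ 0xAF = 0x24.
P3: T = 0xB8, S = E(K, T) = 0xA2; 0x88 ⊕ 0xA2 = 0x2A.
P4: T = 0xB9, S = E(K, T) = 0xA1; 0x56 ⊕ 0xA1 = 0xF7.
Blocks that differ from the original plaintext: P2.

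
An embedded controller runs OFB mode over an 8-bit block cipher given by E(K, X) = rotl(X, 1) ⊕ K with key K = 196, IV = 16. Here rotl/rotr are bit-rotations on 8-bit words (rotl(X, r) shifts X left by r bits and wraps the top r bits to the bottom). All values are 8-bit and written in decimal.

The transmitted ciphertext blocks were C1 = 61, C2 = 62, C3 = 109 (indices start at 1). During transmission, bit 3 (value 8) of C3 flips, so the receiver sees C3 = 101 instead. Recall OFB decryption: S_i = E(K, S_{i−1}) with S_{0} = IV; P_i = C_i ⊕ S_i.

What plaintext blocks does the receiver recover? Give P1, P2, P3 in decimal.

Only C3 changed, to 101. In OFB, a change in C_i flips the same bit in P_i only; the keystream is unaffected. Decrypting the received ciphertext:
P1: S = E(K, 16) = 228; 61 ⊕ 228 = 217.
P2: S = E(K, 228) = 13; 62 ⊕ 13 = 51.
P3: S = E(K, 13) = 222; 101 ⊕ 222 = 187.
Blocks that differ from the original plaintext: P3.

P1 = 217, P2 = 51, P3 = 187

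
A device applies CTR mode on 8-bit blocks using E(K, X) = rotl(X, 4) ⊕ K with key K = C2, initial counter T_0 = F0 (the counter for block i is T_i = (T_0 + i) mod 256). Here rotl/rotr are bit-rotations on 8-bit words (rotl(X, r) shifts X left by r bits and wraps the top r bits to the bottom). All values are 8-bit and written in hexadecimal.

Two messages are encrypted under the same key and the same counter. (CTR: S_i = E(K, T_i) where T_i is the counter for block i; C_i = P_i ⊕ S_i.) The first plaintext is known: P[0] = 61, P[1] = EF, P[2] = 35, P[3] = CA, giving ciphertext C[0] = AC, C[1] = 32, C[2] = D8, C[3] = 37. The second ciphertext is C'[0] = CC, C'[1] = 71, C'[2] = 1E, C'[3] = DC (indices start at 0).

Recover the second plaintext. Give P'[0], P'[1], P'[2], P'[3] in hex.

P'[0] = 01, P'[1] = AC, P'[2] = F3, P'[3] = 21

In CTR with a reused counter, both messages share the same keystream S_i, so C_i ⊕ C'_i = P_i ⊕ P'_i and thus P'_i = P_i ⊕ C_i ⊕ C'_i.
P'[0]: 61 ⊕ AC ⊕ CC = 01.
P'[1]: EF ⊕ 32 ⊕ 71 = AC.
P'[2]: 35 ⊕ D8 ⊕ 1E = F3.
P'[3]: CA ⊕ 37 ⊕ DC = 21.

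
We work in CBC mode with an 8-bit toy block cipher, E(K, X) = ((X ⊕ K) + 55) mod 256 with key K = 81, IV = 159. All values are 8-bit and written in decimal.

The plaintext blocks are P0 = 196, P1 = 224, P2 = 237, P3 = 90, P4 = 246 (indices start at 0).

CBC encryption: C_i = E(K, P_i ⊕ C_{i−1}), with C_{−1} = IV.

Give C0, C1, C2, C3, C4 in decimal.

C0 = 65, C1 = 39, C2 = 210, C3 = 16, C4 = 238

C0: P0 ⊕ 159 = 91; E(K, 91) = 65.
C1: P1 ⊕ 65 = 161; E(K, 161) = 39.
C2: P2 ⊕ 39 = 202; E(K, 202) = 210.
C3: P3 ⊕ 210 = 136; E(K, 136) = 16.
C4: P4 ⊕ 16 = 230; E(K, 230) = 238.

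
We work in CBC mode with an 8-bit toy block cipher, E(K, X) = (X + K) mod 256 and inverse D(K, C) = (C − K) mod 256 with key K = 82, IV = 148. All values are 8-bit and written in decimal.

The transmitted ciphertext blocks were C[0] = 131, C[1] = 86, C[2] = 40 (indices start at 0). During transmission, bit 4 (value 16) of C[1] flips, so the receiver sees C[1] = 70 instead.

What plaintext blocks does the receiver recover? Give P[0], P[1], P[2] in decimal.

CBC decryption: P_i = D(K, C_i) ⊕ C_{i−1}, with C_{−1} = IV.
Only C[1] changed, to 70. In CBC, a change in C_i garbles P_i and flips the same bit in P_{i+1}. Decrypting the received ciphertext:
P[0]: D(K, 131) = 49; 49 ⊕ 148 = 165.
P[1]: D(K, 70) = 244; 244 ⊕ 131 = 119.
P[2]: D(K, 40) = 214; 214 ⊕ 70 = 144.
Blocks that differ from the original plaintext: P[1], P[2].

P[0] = 165, P[1] = 119, P[2] = 144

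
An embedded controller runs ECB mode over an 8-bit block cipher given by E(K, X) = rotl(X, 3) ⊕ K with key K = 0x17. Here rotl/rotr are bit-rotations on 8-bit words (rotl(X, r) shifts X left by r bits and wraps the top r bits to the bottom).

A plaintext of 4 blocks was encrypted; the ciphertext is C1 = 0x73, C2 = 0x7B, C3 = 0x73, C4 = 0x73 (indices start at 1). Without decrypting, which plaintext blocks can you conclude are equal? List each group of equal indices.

P1 = P3 = P4

ECB encrypts each block independently with the same key, so equal ciphertext blocks imply equal plaintext blocks.
C1 = C3 = C4 = 0x73, so P1 = P3 = P4.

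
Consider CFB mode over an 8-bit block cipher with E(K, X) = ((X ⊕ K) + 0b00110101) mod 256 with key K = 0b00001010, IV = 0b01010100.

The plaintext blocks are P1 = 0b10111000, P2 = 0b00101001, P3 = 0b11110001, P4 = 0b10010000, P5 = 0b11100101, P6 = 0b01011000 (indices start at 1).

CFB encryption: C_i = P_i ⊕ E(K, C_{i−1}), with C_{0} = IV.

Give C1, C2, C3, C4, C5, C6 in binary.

C1: E(K, 0b01010100) = 0b10010011; 0b10111000 ⊕ 0b10010011 = 0b00101011.
C2: E(K, 0b00101011) = 0b01010110; 0b00101001 ⊕ 0b01010110 = 0b01111111.
C3: E(K, 0b01111111) = 0b10101010; 0b11110001 ⊕ 0b10101010 = 0b01011011.
C4: E(K, 0b01011011) = 0b10000110; 0b10010000 ⊕ 0b10000110 = 0b00010110.
C5: E(K, 0b00010110) = 0b01010001; 0b11100101 ⊕ 0b01010001 = 0b10110100.
C6: E(K, 0b10110100) = 0b11110011; 0b01011000 ⊕ 0b11110011 = 0b10101011.

C1 = 0b00101011, C2 = 0b01111111, C3 = 0b01011011, C4 = 0b00010110, C5 = 0b10110100, C6 = 0b10101011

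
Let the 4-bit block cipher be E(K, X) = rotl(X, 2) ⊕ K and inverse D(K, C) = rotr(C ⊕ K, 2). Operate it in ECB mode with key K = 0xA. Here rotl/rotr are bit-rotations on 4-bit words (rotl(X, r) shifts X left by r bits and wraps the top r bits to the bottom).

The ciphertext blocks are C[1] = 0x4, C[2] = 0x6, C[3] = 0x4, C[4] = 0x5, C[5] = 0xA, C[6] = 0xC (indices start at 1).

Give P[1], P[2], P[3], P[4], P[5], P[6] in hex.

P[1] = 0xB, P[2] = 0x3, P[3] = 0xB, P[4] = 0xF, P[5] = 0x0, P[6] = 0x9

ECB decryption: P_i = D(K, C_i).
P[1]: D(K, 0x4) = 0xB.
P[2]: D(K, 0x6) = 0x3.
P[3]: D(K, 0x4) = 0xB.
P[4]: D(K, 0x5) = 0xF.
P[5]: D(K, 0xA) = 0x0.
P[6]: D(K, 0xC) = 0x9.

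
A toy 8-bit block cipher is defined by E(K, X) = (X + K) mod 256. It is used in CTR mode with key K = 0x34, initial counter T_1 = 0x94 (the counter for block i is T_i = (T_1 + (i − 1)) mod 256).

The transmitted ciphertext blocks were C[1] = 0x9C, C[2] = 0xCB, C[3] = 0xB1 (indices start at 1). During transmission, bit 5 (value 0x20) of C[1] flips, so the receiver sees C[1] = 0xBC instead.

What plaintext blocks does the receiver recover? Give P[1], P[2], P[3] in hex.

P[1] = 0x74, P[2] = 0x02, P[3] = 0x7B

CTR decryption: S_i = E(K, T_i) where T_i is the counter for block i; P_i = C_i ⊕ S_i.
Only C[1] changed, to 0xBC. In CTR, a change in C_i flips the same bit in P_i only; the keystream is unaffected. Decrypting the received ciphertext:
P[1]: T = 0x94, S = E(K, T) = 0xC8; 0xBC ⊕ 0xC8 = 0x74.
P[2]: T = 0x95, S = E(K, T) = 0xC9; 0xCB ⊕ 0xC9 = 0x02.
P[3]: T = 0x96, S = E(K, T) = 0xCA; 0xB1 ⊕ 0xCA = 0x7B.
Blocks that differ from the original plaintext: P[1].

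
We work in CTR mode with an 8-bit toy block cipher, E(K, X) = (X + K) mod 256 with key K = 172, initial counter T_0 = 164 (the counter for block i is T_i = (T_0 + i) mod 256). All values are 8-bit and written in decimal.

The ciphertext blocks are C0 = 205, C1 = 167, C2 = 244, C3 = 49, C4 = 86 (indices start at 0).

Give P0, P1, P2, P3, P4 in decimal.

P0 = 157, P1 = 246, P2 = 166, P3 = 98, P4 = 2

CTR decryption: S_i = E(K, T_i) where T_i is the counter for block i; P_i = C_i ⊕ S_i.
P0: T = 164, S = E(K, T) = 80; 205 ⊕ 80 = 157.
P1: T = 165, S = E(K, T) = 81; 167 ⊕ 81 = 246.
P2: T = 166, S = E(K, T) = 82; 244 ⊕ 82 = 166.
P3: T = 167, S = E(K, T) = 83; 49 ⊕ 83 = 98.
P4: T = 168, S = E(K, T) = 84; 86 ⊕ 84 = 2.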